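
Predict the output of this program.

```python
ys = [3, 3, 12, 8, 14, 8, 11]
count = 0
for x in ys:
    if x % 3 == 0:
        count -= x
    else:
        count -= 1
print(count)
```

-22

x=3: %3==0, count = 0-3 = -3
x=3: %3==0, count = (-3)-3 = -6
x=12: %3==0, count = (-6)-12 = -18
x=8: not %3==0, count = (-18)-1 = -19
x=14: not %3==0, count = (-19)-1 = -20
x=8: not %3==0, count = (-20)-1 = -21
x=11: not %3==0, count = (-21)-1 = -22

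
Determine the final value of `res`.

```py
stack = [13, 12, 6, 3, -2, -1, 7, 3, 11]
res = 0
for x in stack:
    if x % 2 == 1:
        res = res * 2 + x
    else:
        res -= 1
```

x=13: odd, res = 0*2+13 = 13
x=12: not odd, res = 13-1 = 12
x=6: not odd, res = 12-1 = 11
x=3: odd, res = 11*2+3 = 25
x=-2: not odd, res = 25-1 = 24
x=-1: odd, res = 24*2+(-1) = 47
x=7: odd, res = 47*2+7 = 101
x=3: odd, res = 101*2+3 = 205
x=11: odd, res = 205*2+11 = 421

421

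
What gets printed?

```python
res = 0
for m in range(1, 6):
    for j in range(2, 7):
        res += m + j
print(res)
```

175

m=1,j=2: res = 0+3 = 3
m=1,j=3: res = 3+4 = 7
m=1,j=4: res = 7+5 = 12
m=1,j=5: res = 12+6 = 18
m=1,j=6: res = 18+7 = 25
m=2,j=2: res = 25+4 = 29
m=2,j=3: res = 29+5 = 34
m=2,j=4: res = 34+6 = 40
m=2,j=5: res = 40+7 = 47
m=2,j=6: res = 47+8 = 55
m=3,j=2: res = 55+5 = 60
m=3,j=3: res = 60+6 = 66
m=3,j=4: res = 66+7 = 73
m=3,j=5: res = 73+8 = 81
m=3,j=6: res = 81+9 = 90
m=4,j=2: res = 90+6 = 96
m=4,j=3: res = 96+7 = 103
m=4,j=4: res = 103+8 = 111
m=4,j=5: res = 111+9 = 120
m=4,j=6: res = 120+10 = 130
m=5,j=2: res = 130+7 = 137
m=5,j=3: res = 137+8 = 145
m=5,j=4: res = 145+9 = 154
m=5,j=5: res = 154+10 = 164
m=5,j=6: res = 164+11 = 175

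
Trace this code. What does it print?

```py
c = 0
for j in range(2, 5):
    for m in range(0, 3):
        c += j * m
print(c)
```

j=2,m=0: c = 0+0 = 0
j=2,m=1: c = 0+2 = 2
j=2,m=2: c = 2+4 = 6
j=3,m=0: c = 6+0 = 6
j=3,m=1: c = 6+3 = 9
j=3,m=2: c = 9+6 = 15
j=4,m=0: c = 15+0 = 15
j=4,m=1: c = 15+4 = 19
j=4,m=2: c = 19+8 = 27

27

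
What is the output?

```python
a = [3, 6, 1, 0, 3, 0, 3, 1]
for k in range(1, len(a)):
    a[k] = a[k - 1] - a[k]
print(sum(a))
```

-43

k=1: a[1] = 3-6 = -3 → [3, -3, 1, 0, 3, 0, 3, 1]
k=2: a[2] = (-3)-1 = -4 → [3, -3, -4, 0, 3, 0, 3, 1]
k=3: a[3] = (-4)-0 = -4 → [3, -3, -4, -4, 3, 0, 3, 1]
k=4: a[4] = (-4)-3 = -7 → [3, -3, -4, -4, -7, 0, 3, 1]
k=5: a[5] = (-7)-0 = -7 → [3, -3, -4, -4, -7, -7, 3, 1]
k=6: a[6] = (-7)-3 = -10 → [3, -3, -4, -4, -7, -7, -10, 1]
k=7: a[7] = (-10)-1 = -11 → [3, -3, -4, -4, -7, -7, -10, -11]
sum = -43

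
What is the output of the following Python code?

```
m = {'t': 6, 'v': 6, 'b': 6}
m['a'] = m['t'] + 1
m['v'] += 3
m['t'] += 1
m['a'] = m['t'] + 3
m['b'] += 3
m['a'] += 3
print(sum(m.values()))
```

38

m['a'] = m['t']+1 = 7 → {'t': 6, 'v': 6, 'b': 6, 'a': 7}
m['v'] = 6+3 = 9 → {'t': 6, 'v': 9, 'b': 6, 'a': 7}
m['t'] = 6+1 = 7 → {'t': 7, 'v': 9, 'b': 6, 'a': 7}
m['a'] = m['t']+3 = 10 → {'t': 7, 'v': 9, 'b': 6, 'a': 10}
m['b'] = 6+3 = 9 → {'t': 7, 'v': 9, 'b': 9, 'a': 10}
m['a'] = 10+3 = 13 → {'t': 7, 'v': 9, 'b': 9, 'a': 13}
sum of values = 38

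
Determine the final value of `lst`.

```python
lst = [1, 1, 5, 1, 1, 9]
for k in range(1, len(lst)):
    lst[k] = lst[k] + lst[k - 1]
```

[1, 2, 7, 8, 9, 18]

k=1: lst[1] = 1+1 = 2 → [1, 2, 5, 1, 1, 9]
k=2: lst[2] = 5+2 = 7 → [1, 2, 7, 1, 1, 9]
k=3: lst[3] = 1+7 = 8 → [1, 2, 7, 8, 1, 9]
k=4: lst[4] = 1+8 = 9 → [1, 2, 7, 8, 9, 9]
k=5: lst[5] = 9+9 = 18 → [1, 2, 7, 8, 9, 18]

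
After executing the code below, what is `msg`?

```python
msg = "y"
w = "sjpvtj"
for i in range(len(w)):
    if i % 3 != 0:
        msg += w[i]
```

i=0: skip
i=1: add 'j' → 'yj'
i=2: add 'p' → 'yjp'
i=3: skip
i=4: add 't' → 'yjpt'
i=5: add 'j' → 'yjptj'

'yjptj'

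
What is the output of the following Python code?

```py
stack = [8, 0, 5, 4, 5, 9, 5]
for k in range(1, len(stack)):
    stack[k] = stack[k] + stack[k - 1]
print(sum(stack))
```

k=1: stack[1] = 0+8 = 8 → [8, 8, 5, 4, 5, 9, 5]
k=2: stack[2] = 5+8 = 13 → [8, 8, 13, 4, 5, 9, 5]
k=3: stack[3] = 4+13 = 17 → [8, 8, 13, 17, 5, 9, 5]
k=4: stack[4] = 5+17 = 22 → [8, 8, 13, 17, 22, 9, 5]
k=5: stack[5] = 9+22 = 31 → [8, 8, 13, 17, 22, 31, 5]
k=6: stack[6] = 5+31 = 36 → [8, 8, 13, 17, 22, 31, 36]
sum = 135

135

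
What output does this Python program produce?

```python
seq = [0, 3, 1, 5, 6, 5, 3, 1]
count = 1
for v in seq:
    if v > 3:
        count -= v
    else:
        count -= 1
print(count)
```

v=0: not >3, count = 1-1 = 0
v=3: not >3, count = 0-1 = -1
v=1: not >3, count = (-1)-1 = -2
v=5: >3, count = (-2)-5 = -7
v=6: >3, count = (-7)-6 = -13
v=5: >3, count = (-13)-5 = -18
v=3: not >3, count = (-18)-1 = -19
v=1: not >3, count = (-19)-1 = -20

-20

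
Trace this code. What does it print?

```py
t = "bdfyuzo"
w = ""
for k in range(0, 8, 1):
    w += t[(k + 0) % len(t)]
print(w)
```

bdfyuzob

k=0: add t[0]='b' → 'b'
k=1: add t[1]='d' → 'bd'
k=2: add t[2]='f' → 'bdf'
k=3: add t[3]='y' → 'bdfy'
k=4: add t[4]='u' → 'bdfyu'
k=5: add t[5]='z' → 'bdfyuz'
k=6: add t[6]='o' → 'bdfyuzo'
k=7: add t[0]='b' → 'bdfyuzob'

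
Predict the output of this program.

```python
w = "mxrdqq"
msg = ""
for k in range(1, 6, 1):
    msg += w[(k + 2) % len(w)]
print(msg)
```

dqqmx

k=1: add w[3]='d' → 'd'
k=2: add w[4]='q' → 'dq'
k=3: add w[5]='q' → 'dqq'
k=4: add w[0]='m' → 'dqqm'
k=5: add w[1]='x' → 'dqqmx'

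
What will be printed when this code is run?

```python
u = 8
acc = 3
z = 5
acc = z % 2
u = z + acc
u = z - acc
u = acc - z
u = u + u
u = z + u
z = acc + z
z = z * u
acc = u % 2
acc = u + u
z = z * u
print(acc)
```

-6

acc = 5%2 = 1
u = 5+1 = 6
u = 5-1 = 4
u = 1-5 = -4
u = (-4)+(-4) = -8
u = 5+(-8) = -3
z = 1+5 = 6
z = 6*(-3) = -18
acc = (-3)%2 = 1
acc = (-3)+(-3) = -6
z = (-18)*(-3) = 54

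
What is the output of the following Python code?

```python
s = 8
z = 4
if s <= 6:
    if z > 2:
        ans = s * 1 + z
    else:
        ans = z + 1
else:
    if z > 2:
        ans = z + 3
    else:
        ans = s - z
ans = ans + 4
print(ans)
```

11

s=8, z=4
s <= 6 is False; z > 2 is True
→ ans = z + 3 = 7
ans = 7+4 = 11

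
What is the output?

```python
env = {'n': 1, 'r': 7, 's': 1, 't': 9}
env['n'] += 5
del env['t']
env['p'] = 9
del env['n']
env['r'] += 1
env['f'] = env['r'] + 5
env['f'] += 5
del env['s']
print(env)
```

{'r': 8, 'p': 9, 'f': 18}

env['n'] = 1+5 = 6 → {'n': 6, 'r': 7, 's': 1, 't': 9}
del 't' → {'n': 6, 'r': 7, 's': 1}
env['p'] = 9 → {'n': 6, 'r': 7, 's': 1, 'p': 9}
del 'n' → {'r': 7, 's': 1, 'p': 9}
env['r'] = 7+1 = 8 → {'r': 8, 's': 1, 'p': 9}
env['f'] = env['r']+5 = 13 → {'r': 8, 's': 1, 'p': 9, 'f': 13}
env['f'] = 13+5 = 18 → {'r': 8, 's': 1, 'p': 9, 'f': 18}
del 's' → {'r': 8, 'p': 9, 'f': 18}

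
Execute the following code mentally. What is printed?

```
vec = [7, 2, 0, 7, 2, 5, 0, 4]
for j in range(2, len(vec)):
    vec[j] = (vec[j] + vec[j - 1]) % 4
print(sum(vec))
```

15

j=2: vec[2] = (0+2)%4 = 2 → [7, 2, 2, 7, 2, 5, 0, 4]
j=3: vec[3] = (7+2)%4 = 1 → [7, 2, 2, 1, 2, 5, 0, 4]
j=4: vec[4] = (2+1)%4 = 3 → [7, 2, 2, 1, 3, 5, 0, 4]
j=5: vec[5] = (5+3)%4 = 0 → [7, 2, 2, 1, 3, 0, 0, 4]
j=6: vec[6] = (0+0)%4 = 0 → [7, 2, 2, 1, 3, 0, 0, 4]
j=7: vec[7] = (4+0)%4 = 0 → [7, 2, 2, 1, 3, 0, 0, 0]
sum = 15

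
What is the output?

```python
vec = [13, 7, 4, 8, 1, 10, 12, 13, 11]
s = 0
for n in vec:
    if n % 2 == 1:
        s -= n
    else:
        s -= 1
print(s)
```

n=13: odd, s = 0-13 = -13
n=7: odd, s = (-13)-7 = -20
n=4: not odd, s = (-20)-1 = -21
n=8: not odd, s = (-21)-1 = -22
n=1: odd, s = (-22)-1 = -23
n=10: not odd, s = (-23)-1 = -24
n=12: not odd, s = (-24)-1 = -25
n=13: odd, s = (-25)-13 = -38
n=11: odd, s = (-38)-11 = -49

-49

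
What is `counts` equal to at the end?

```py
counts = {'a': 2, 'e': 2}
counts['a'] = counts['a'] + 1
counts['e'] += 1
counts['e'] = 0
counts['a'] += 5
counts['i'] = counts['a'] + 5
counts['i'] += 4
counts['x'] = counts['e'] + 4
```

{'a': 8, 'e': 0, 'i': 17, 'x': 4}

counts['a'] = counts['a']+1 = 3 → {'a': 3, 'e': 2}
counts['e'] = 2+1 = 3 → {'a': 3, 'e': 3}
counts['e'] = 0 → {'a': 3, 'e': 0}
counts['a'] = 3+5 = 8 → {'a': 8, 'e': 0}
counts['i'] = counts['a']+5 = 13 → {'a': 8, 'e': 0, 'i': 13}
counts['i'] = 13+4 = 17 → {'a': 8, 'e': 0, 'i': 17}
counts['x'] = counts['e']+4 = 4 → {'a': 8, 'e': 0, 'i': 17, 'x': 4}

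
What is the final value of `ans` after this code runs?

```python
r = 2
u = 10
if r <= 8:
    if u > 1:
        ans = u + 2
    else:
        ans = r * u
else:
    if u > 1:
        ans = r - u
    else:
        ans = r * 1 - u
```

12

r=2, u=10
r <= 8 is True; u > 1 is True
→ ans = u + 2 = 12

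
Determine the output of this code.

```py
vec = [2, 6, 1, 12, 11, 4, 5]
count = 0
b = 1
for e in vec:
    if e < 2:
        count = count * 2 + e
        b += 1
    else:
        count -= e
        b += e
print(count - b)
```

-89

e=2: not <2, count = 0-2 = -2; b=3
e=6: not <2, count = (-2)-6 = -8; b=9
e=1: <2, count = (-8)*2+1 = -15; b=10
e=12: not <2, count = (-15)-12 = -27; b=22
e=11: not <2, count = (-27)-11 = -38; b=33
e=4: not <2, count = (-38)-4 = -42; b=37
e=5: not <2, count = (-42)-5 = -47; b=42
count-b = (-47)-42 = -89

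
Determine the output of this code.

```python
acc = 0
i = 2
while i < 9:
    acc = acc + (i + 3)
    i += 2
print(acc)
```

i=2: acc = 0+5 = 5
i=4: acc = 5+7 = 12
i=6: acc = 12+9 = 21
i=8: acc = 21+11 = 32

32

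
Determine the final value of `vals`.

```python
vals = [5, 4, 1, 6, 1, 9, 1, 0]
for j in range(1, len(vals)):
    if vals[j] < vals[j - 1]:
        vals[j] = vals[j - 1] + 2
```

j=1: 4<5, vals[1] = 5+2 = 7 → [5, 7, 1, 6, 1, 9, 1, 0]
j=2: 1<7, vals[2] = 7+2 = 9 → [5, 7, 9, 6, 1, 9, 1, 0]
j=3: 6<9, vals[3] = 9+2 = 11 → [5, 7, 9, 11, 1, 9, 1, 0]
j=4: 1<11, vals[4] = 11+2 = 13 → [5, 7, 9, 11, 13, 9, 1, 0]
j=5: 9<13, vals[5] = 13+2 = 15 → [5, 7, 9, 11, 13, 15, 1, 0]
j=6: 1<15, vals[6] = 15+2 = 17 → [5, 7, 9, 11, 13, 15, 17, 0]
j=7: 0<17, vals[7] = 17+2 = 19 → [5, 7, 9, 11, 13, 15, 17, 19]

[5, 7, 9, 11, 13, 15, 17, 19]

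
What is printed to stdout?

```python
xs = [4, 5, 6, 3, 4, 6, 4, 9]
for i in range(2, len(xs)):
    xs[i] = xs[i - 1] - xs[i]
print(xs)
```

i=2: xs[2] = 5-6 = -1 → [4, 5, -1, 3, 4, 6, 4, 9]
i=3: xs[3] = (-1)-3 = -4 → [4, 5, -1, -4, 4, 6, 4, 9]
i=4: xs[4] = (-4)-4 = -8 → [4, 5, -1, -4, -8, 6, 4, 9]
i=5: xs[5] = (-8)-6 = -14 → [4, 5, -1, -4, -8, -14, 4, 9]
i=6: xs[6] = (-14)-4 = -18 → [4, 5, -1, -4, -8, -14, -18, 9]
i=7: xs[7] = (-18)-9 = -27 → [4, 5, -1, -4, -8, -14, -18, -27]

[4, 5, -1, -4, -8, -14, -18, -27]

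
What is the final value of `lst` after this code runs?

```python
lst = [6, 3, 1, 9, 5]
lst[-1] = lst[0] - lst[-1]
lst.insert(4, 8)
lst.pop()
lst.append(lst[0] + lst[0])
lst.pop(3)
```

[6, 3, 1, 8, 12]

lst[-1] = lst[0]-lst[-1] = 6-5 = 1 → [6, 3, 1, 9, 1]
insert 8 at 4 → [6, 3, 1, 9, 8, 1]
pop() removes 1 → [6, 3, 1, 9, 8]
append lst[0]+lst[0] = 6+6 = 12 → [6, 3, 1, 9, 8, 12]
pop(3) removes 9 → [6, 3, 1, 8, 12]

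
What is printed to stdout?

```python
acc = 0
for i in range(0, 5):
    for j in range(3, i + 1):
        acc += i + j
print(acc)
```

i=3,j=3: acc = 0+6 = 6
i=4,j=3: acc = 6+7 = 13
i=4,j=4: acc = 13+8 = 21

21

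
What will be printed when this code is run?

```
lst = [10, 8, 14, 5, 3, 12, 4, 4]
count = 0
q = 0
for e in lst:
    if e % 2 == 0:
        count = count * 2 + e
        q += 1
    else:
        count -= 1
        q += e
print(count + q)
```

e=10: even, count = 0*2+10 = 10; q=1
e=8: even, count = 10*2+8 = 28; q=2
e=14: even, count = 28*2+14 = 70; q=3
e=5: not even, count = 70-1 = 69; q=8
e=3: not even, count = 69-1 = 68; q=11
e=12: even, count = 68*2+12 = 148; q=12
e=4: even, count = 148*2+4 = 300; q=13
e=4: even, count = 300*2+4 = 604; q=14
count+q = 604+14 = 618

618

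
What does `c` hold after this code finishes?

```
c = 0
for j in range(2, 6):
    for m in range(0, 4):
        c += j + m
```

j=2,m=0: c = 0+2 = 2
j=2,m=1: c = 2+3 = 5
j=2,m=2: c = 5+4 = 9
j=2,m=3: c = 9+5 = 14
j=3,m=0: c = 14+3 = 17
j=3,m=1: c = 17+4 = 21
j=3,m=2: c = 21+5 = 26
j=3,m=3: c = 26+6 = 32
j=4,m=0: c = 32+4 = 36
j=4,m=1: c = 36+5 = 41
j=4,m=2: c = 41+6 = 47
j=4,m=3: c = 47+7 = 54
j=5,m=0: c = 54+5 = 59
j=5,m=1: c = 59+6 = 65
j=5,m=2: c = 65+7 = 72
j=5,m=3: c = 72+8 = 80

80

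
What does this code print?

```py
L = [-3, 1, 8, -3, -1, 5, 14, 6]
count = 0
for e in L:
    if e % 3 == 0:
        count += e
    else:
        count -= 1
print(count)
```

e=-3: %3==0, count = 0+(-3) = -3
e=1: not %3==0, count = (-3)-1 = -4
e=8: not %3==0, count = (-4)-1 = -5
e=-3: %3==0, count = (-5)+(-3) = -8
e=-1: not %3==0, count = (-8)-1 = -9
e=5: not %3==0, count = (-9)-1 = -10
e=14: not %3==0, count = (-10)-1 = -11
e=6: %3==0, count = (-11)+6 = -5

-5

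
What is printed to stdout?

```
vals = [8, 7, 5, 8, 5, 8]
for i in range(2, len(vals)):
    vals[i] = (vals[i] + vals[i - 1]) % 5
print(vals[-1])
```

3

i=2: vals[2] = (5+7)%5 = 2 → [8, 7, 2, 8, 5, 8]
i=3: vals[3] = (8+2)%5 = 0 → [8, 7, 2, 0, 5, 8]
i=4: vals[4] = (5+0)%5 = 0 → [8, 7, 2, 0, 0, 8]
i=5: vals[5] = (8+0)%5 = 3 → [8, 7, 2, 0, 0, 3]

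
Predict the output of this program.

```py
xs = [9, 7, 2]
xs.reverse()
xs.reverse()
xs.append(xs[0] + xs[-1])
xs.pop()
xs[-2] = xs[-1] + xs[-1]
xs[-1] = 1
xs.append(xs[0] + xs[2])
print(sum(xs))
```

reverse → [2, 7, 9]
reverse → [9, 7, 2]
append xs[0]+xs[-1] = 9+2 = 11 → [9, 7, 2, 11]
pop() removes 11 → [9, 7, 2]
xs[-2] = xs[-1]+xs[-1] = 2+2 = 4 → [9, 4, 2]
xs[-1] = 1 → [9, 4, 1]
append xs[0]+xs[2] = 9+1 = 10 → [9, 4, 1, 10]
sum = 24

24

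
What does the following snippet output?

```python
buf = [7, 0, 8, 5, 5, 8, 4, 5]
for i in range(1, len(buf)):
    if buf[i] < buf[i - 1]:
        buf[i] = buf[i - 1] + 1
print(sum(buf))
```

i=1: 0<7, buf[1] = 7+1 = 8 → [7, 8, 8, 5, 5, 8, 4, 5]
i=2: 8>=8, unchanged → [7, 8, 8, 5, 5, 8, 4, 5]
i=3: 5<8, buf[3] = 8+1 = 9 → [7, 8, 8, 9, 5, 8, 4, 5]
i=4: 5<9, buf[4] = 9+1 = 10 → [7, 8, 8, 9, 10, 8, 4, 5]
i=5: 8<10, buf[5] = 10+1 = 11 → [7, 8, 8, 9, 10, 11, 4, 5]
i=6: 4<11, buf[6] = 11+1 = 12 → [7, 8, 8, 9, 10, 11, 12, 5]
i=7: 5<12, buf[7] = 12+1 = 13 → [7, 8, 8, 9, 10, 11, 12, 13]
sum = 78

78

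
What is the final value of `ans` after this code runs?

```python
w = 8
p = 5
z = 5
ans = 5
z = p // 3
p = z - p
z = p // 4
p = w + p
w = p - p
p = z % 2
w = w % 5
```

5

z = 5//3 = 1
p = 1-5 = -4
z = (-4)//4 = -1
p = 8+(-4) = 4
w = 4-4 = 0
p = (-1)%2 = 1
w = 0%5 = 0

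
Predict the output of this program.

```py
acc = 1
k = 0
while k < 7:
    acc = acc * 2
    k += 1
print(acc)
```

k=0: acc = 1*2 = 2
k=1: acc = 2*2 = 4
k=2: acc = 4*2 = 8
k=3: acc = 8*2 = 16
k=4: acc = 16*2 = 32
k=5: acc = 32*2 = 64
k=6: acc = 64*2 = 128

128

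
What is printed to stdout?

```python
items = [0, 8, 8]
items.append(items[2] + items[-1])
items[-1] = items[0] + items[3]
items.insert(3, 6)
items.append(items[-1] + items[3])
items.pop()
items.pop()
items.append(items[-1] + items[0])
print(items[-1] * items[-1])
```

36

append items[2]+items[-1] = 8+8 = 16 → [0, 8, 8, 16]
items[-1] = items[0]+items[3] = 0+16 = 16 → [0, 8, 8, 16]
insert 6 at 3 → [0, 8, 8, 6, 16]
append items[-1]+items[3] = 16+6 = 22 → [0, 8, 8, 6, 16, 22]
pop() removes 22 → [0, 8, 8, 6, 16]
pop() removes 16 → [0, 8, 8, 6]
append items[-1]+items[0] = 6+0 = 6 → [0, 8, 8, 6, 6]
items[-1]*items[-1] = 6*6 = 36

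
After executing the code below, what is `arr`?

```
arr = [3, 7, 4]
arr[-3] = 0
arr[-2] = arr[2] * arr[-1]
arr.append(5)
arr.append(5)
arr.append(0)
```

[0, 16, 4, 5, 5, 0]

arr[-3] = 0 → [0, 7, 4]
arr[-2] = arr[2]*arr[-1] = 4*4 = 16 → [0, 16, 4]
append 5 → [0, 16, 4, 5]
append 5 → [0, 16, 4, 5, 5]
append 0 → [0, 16, 4, 5, 5, 0]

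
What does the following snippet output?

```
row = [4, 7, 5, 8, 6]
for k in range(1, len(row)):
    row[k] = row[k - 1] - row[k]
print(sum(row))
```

k=1: row[1] = 4-7 = -3 → [4, -3, 5, 8, 6]
k=2: row[2] = (-3)-5 = -8 → [4, -3, -8, 8, 6]
k=3: row[3] = (-8)-8 = -16 → [4, -3, -8, -16, 6]
k=4: row[4] = (-16)-6 = -22 → [4, -3, -8, -16, -22]
sum = -45

-45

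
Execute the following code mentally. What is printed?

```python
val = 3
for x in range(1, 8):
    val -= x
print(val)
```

-25

x=1: val = 3-1 = 2
x=2: val = 2-2 = 0
x=3: val = 0-3 = -3
x=4: val = (-3)-4 = -7
x=5: val = (-7)-5 = -12
x=6: val = (-12)-6 = -18
x=7: val = (-18)-7 = -25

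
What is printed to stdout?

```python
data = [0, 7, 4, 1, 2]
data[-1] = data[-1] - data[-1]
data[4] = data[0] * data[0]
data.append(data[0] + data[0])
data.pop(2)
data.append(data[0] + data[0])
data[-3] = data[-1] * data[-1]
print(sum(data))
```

data[-1] = data[-1]-data[-1] = 2-2 = 0 → [0, 7, 4, 1, 0]
data[4] = data[0]*data[0] = 0*0 = 0 → [0, 7, 4, 1, 0]
append data[0]+data[0] = 0+0 = 0 → [0, 7, 4, 1, 0, 0]
pop(2) removes 4 → [0, 7, 1, 0, 0]
append data[0]+data[0] = 0+0 = 0 → [0, 7, 1, 0, 0, 0]
data[-3] = data[-1]*data[-1] = 0*0 = 0 → [0, 7, 1, 0, 0, 0]
sum = 8

8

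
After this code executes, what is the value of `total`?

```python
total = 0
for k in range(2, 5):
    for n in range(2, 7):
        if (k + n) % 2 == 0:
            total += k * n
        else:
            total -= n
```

k=2,n=2: even sum, total = 0+4 = 4
k=2,n=3: odd sum, total = 4-3 = 1
k=2,n=4: even sum, total = 1+8 = 9
k=2,n=5: odd sum, total = 9-5 = 4
k=2,n=6: even sum, total = 4+12 = 16
k=3,n=2: odd sum, total = 16-2 = 14
k=3,n=3: even sum, total = 14+9 = 23
k=3,n=4: odd sum, total = 23-4 = 19
k=3,n=5: even sum, total = 19+15 = 34
k=3,n=6: odd sum, total = 34-6 = 28
k=4,n=2: even sum, total = 28+8 = 36
k=4,n=3: odd sum, total = 36-3 = 33
k=4,n=4: even sum, total = 33+16 = 49
k=4,n=5: odd sum, total = 49-5 = 44
k=4,n=6: even sum, total = 44+24 = 68

68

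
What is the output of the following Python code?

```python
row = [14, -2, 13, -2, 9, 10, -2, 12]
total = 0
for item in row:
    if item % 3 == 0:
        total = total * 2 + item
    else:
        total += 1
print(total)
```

item=14: not %3==0, total = 0+1 = 1
item=-2: not %3==0, total = 1+1 = 2
item=13: not %3==0, total = 2+1 = 3
item=-2: not %3==0, total = 3+1 = 4
item=9: %3==0, total = 4*2+9 = 17
item=10: not %3==0, total = 17+1 = 18
item=-2: not %3==0, total = 18+1 = 19
item=12: %3==0, total = 19*2+12 = 50

50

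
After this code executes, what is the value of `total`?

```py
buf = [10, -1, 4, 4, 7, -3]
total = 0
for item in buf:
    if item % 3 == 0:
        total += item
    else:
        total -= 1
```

item=10: not %3==0, total = 0-1 = -1
item=-1: not %3==0, total = (-1)-1 = -2
item=4: not %3==0, total = (-2)-1 = -3
item=4: not %3==0, total = (-3)-1 = -4
item=7: not %3==0, total = (-4)-1 = -5
item=-3: %3==0, total = (-5)+(-3) = -8

-8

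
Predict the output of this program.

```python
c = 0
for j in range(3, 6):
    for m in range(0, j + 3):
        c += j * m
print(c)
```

j=3,m=0: c = 0+0 = 0
j=3,m=1: c = 0+3 = 3
j=3,m=2: c = 3+6 = 9
j=3,m=3: c = 9+9 = 18
j=3,m=4: c = 18+12 = 30
j=3,m=5: c = 30+15 = 45
j=4,m=0: c = 45+0 = 45
j=4,m=1: c = 45+4 = 49
j=4,m=2: c = 49+8 = 57
j=4,m=3: c = 57+12 = 69
j=4,m=4: c = 69+16 = 85
j=4,m=5: c = 85+20 = 105
j=4,m=6: c = 105+24 = 129
j=5,m=0: c = 129+0 = 129
j=5,m=1: c = 129+5 = 134
j=5,m=2: c = 134+10 = 144
j=5,m=3: c = 144+15 = 159
j=5,m=4: c = 159+20 = 179
j=5,m=5: c = 179+25 = 204
j=5,m=6: c = 204+30 = 234
j=5,m=7: c = 234+35 = 269

269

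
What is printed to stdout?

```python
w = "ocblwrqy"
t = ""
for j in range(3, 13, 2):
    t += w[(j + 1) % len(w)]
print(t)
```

j=3: add w[4]='w' → 'w'
j=5: add w[6]='q' → 'wq'
j=7: add w[0]='o' → 'wqo'
j=9: add w[2]='b' → 'wqob'
j=11: add w[4]='w' → 'wqobw'

wqobw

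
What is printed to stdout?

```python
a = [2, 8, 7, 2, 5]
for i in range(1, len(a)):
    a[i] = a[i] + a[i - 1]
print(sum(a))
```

72

i=1: a[1] = 8+2 = 10 → [2, 10, 7, 2, 5]
i=2: a[2] = 7+10 = 17 → [2, 10, 17, 2, 5]
i=3: a[3] = 2+17 = 19 → [2, 10, 17, 19, 5]
i=4: a[4] = 5+19 = 24 → [2, 10, 17, 19, 24]
sum = 72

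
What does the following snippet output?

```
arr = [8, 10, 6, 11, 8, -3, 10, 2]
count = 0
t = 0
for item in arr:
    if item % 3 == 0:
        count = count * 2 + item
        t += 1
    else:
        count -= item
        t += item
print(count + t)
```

-62

item=8: not %3==0, count = 0-8 = -8; t=8
item=10: not %3==0, count = (-8)-10 = -18; t=18
item=6: %3==0, count = (-18)*2+6 = -30; t=19
item=11: not %3==0, count = (-30)-11 = -41; t=30
item=8: not %3==0, count = (-41)-8 = -49; t=38
item=-3: %3==0, count = (-49)*2+(-3) = -101; t=39
item=10: not %3==0, count = (-101)-10 = -111; t=49
item=2: not %3==0, count = (-111)-2 = -113; t=51
count+t = (-113)+51 = -62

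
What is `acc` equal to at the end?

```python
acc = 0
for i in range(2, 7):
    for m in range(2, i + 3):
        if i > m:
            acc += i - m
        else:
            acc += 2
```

50

i=2,m=2: not 2>2, acc = 0+2 = 2
i=2,m=3: not 2>3, acc = 2+2 = 4
i=2,m=4: not 2>4, acc = 4+2 = 6
i=3,m=2: 3>2, acc = 6+1 = 7
i=3,m=3: not 3>3, acc = 7+2 = 9
i=3,m=4: not 3>4, acc = 9+2 = 11
i=3,m=5: not 3>5, acc = 11+2 = 13
i=4,m=2: 4>2, acc = 13+2 = 15
i=4,m=3: 4>3, acc = 15+1 = 16
i=4,m=4: not 4>4, acc = 16+2 = 18
i=4,m=5: not 4>5, acc = 18+2 = 20
i=4,m=6: not 4>6, acc = 20+2 = 22
i=5,m=2: 5>2, acc = 22+3 = 25
i=5,m=3: 5>3, acc = 25+2 = 27
i=5,m=4: 5>4, acc = 27+1 = 28
i=5,m=5: not 5>5, acc = 28+2 = 30
i=5,m=6: not 5>6, acc = 30+2 = 32
i=5,m=7: not 5>7, acc = 32+2 = 34
i=6,m=2: 6>2, acc = 34+4 = 38
i=6,m=3: 6>3, acc = 38+3 = 41
i=6,m=4: 6>4, acc = 41+2 = 43
i=6,m=5: 6>5, acc = 43+1 = 44
i=6,m=6: not 6>6, acc = 44+2 = 46
i=6,m=7: not 6>7, acc = 46+2 = 48
i=6,m=8: not 6>8, acc = 48+2 = 50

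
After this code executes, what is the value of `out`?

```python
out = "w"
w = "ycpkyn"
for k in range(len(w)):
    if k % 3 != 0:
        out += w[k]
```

'wcpyn'

k=0: skip
k=1: add 'c' → 'wc'
k=2: add 'p' → 'wcp'
k=3: skip
k=4: add 'y' → 'wcpy'
k=5: add 'n' → 'wcpyn'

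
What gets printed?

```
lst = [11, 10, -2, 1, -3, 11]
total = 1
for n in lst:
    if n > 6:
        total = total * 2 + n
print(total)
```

83

n=11: >6, total = 1*2+11 = 13
n=10: >6, total = 13*2+10 = 36
n=-2: not >6
n=1: not >6
n=-3: not >6
n=11: >6, total = 36*2+11 = 83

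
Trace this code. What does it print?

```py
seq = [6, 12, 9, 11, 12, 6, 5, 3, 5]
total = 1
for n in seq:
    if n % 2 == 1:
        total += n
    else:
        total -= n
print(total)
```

-2

n=6: not odd, total = 1-6 = -5
n=12: not odd, total = (-5)-12 = -17
n=9: odd, total = (-17)+9 = -8
n=11: odd, total = (-8)+11 = 3
n=12: not odd, total = 3-12 = -9
n=6: not odd, total = (-9)-6 = -15
n=5: odd, total = (-15)+5 = -10
n=3: odd, total = (-10)+3 = -7
n=5: odd, total = (-7)+5 = -2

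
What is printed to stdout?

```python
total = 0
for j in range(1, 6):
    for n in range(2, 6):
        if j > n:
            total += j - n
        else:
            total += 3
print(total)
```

52

j=1,n=2: not 1>2, total = 0+3 = 3
j=1,n=3: not 1>3, total = 3+3 = 6
j=1,n=4: not 1>4, total = 6+3 = 9
j=1,n=5: not 1>5, total = 9+3 = 12
j=2,n=2: not 2>2, total = 12+3 = 15
j=2,n=3: not 2>3, total = 15+3 = 18
j=2,n=4: not 2>4, total = 18+3 = 21
j=2,n=5: not 2>5, total = 21+3 = 24
j=3,n=2: 3>2, total = 24+1 = 25
j=3,n=3: not 3>3, total = 25+3 = 28
j=3,n=4: not 3>4, total = 28+3 = 31
j=3,n=5: not 3>5, total = 31+3 = 34
j=4,n=2: 4>2, total = 34+2 = 36
j=4,n=3: 4>3, total = 36+1 = 37
j=4,n=4: not 4>4, total = 37+3 = 40
j=4,n=5: not 4>5, total = 40+3 = 43
j=5,n=2: 5>2, total = 43+3 = 46
j=5,n=3: 5>3, total = 46+2 = 48
j=5,n=4: 5>4, total = 48+1 = 49
j=5,n=5: not 5>5, total = 49+3 = 52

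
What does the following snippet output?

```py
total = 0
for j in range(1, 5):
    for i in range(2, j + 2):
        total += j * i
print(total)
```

95

j=1,i=2: total = 0+2 = 2
j=2,i=2: total = 2+4 = 6
j=2,i=3: total = 6+6 = 12
j=3,i=2: total = 12+6 = 18
j=3,i=3: total = 18+9 = 27
j=3,i=4: total = 27+12 = 39
j=4,i=2: total = 39+8 = 47
j=4,i=3: total = 47+12 = 59
j=4,i=4: total = 59+16 = 75
j=4,i=5: total = 75+20 = 95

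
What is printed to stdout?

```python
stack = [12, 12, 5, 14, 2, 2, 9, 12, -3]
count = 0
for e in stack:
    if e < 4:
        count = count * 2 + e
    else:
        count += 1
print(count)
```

45

e=12: not <4, count = 0+1 = 1
e=12: not <4, count = 1+1 = 2
e=5: not <4, count = 2+1 = 3
e=14: not <4, count = 3+1 = 4
e=2: <4, count = 4*2+2 = 10
e=2: <4, count = 10*2+2 = 22
e=9: not <4, count = 22+1 = 23
e=12: not <4, count = 23+1 = 24
e=-3: <4, count = 24*2+(-3) = 45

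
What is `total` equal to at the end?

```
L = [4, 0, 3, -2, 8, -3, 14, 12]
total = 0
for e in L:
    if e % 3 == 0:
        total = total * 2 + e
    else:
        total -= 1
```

e=4: not %3==0, total = 0-1 = -1
e=0: %3==0, total = (-1)*2+0 = -2
e=3: %3==0, total = (-2)*2+3 = -1
e=-2: not %3==0, total = (-1)-1 = -2
e=8: not %3==0, total = (-2)-1 = -3
e=-3: %3==0, total = (-3)*2+(-3) = -9
e=14: not %3==0, total = (-9)-1 = -10
e=12: %3==0, total = (-10)*2+12 = -8

-8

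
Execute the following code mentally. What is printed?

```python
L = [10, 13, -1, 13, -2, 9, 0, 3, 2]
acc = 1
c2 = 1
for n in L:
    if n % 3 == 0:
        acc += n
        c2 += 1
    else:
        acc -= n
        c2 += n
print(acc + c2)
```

n=10: not %3==0, acc = 1-10 = -9; c2=11
n=13: not %3==0, acc = (-9)-13 = -22; c2=24
n=-1: not %3==0, acc = (-22)-(-1) = -21; c2=23
n=13: not %3==0, acc = (-21)-13 = -34; c2=36
n=-2: not %3==0, acc = (-34)-(-2) = -32; c2=34
n=9: %3==0, acc = (-32)+9 = -23; c2=35
n=0: %3==0, acc = (-23)+0 = -23; c2=36
n=3: %3==0, acc = (-23)+3 = -20; c2=37
n=2: not %3==0, acc = (-20)-2 = -22; c2=39
acc+c2 = (-22)+39 = 17

17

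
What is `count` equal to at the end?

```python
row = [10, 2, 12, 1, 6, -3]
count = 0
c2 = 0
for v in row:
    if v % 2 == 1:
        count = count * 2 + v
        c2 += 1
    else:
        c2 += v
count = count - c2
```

v=10: not odd; c2=10
v=2: not odd; c2=12
v=12: not odd; c2=24
v=1: odd, count = 0*2+1 = 1; c2=25
v=6: not odd; c2=31
v=-3: odd, count = 1*2+(-3) = -1; c2=32
count-c2 = (-1)-32 = -33

-33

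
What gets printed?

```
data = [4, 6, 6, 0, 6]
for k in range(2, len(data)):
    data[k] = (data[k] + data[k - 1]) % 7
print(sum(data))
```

24

k=2: data[2] = (6+6)%7 = 5 → [4, 6, 5, 0, 6]
k=3: data[3] = (0+5)%7 = 5 → [4, 6, 5, 5, 6]
k=4: data[4] = (6+5)%7 = 4 → [4, 6, 5, 5, 4]
sum = 24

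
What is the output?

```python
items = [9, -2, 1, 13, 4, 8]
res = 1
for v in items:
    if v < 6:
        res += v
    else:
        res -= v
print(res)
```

-26

v=9: not <6, res = 1-9 = -8
v=-2: <6, res = (-8)+(-2) = -10
v=1: <6, res = (-10)+1 = -9
v=13: not <6, res = (-9)-13 = -22
v=4: <6, res = (-22)+4 = -18
v=8: not <6, res = (-18)-8 = -26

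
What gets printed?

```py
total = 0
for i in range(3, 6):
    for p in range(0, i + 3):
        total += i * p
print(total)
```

i=3,p=0: total = 0+0 = 0
i=3,p=1: total = 0+3 = 3
i=3,p=2: total = 3+6 = 9
i=3,p=3: total = 9+9 = 18
i=3,p=4: total = 18+12 = 30
i=3,p=5: total = 30+15 = 45
i=4,p=0: total = 45+0 = 45
i=4,p=1: total = 45+4 = 49
i=4,p=2: total = 49+8 = 57
i=4,p=3: total = 57+12 = 69
i=4,p=4: total = 69+16 = 85
i=4,p=5: total = 85+20 = 105
i=4,p=6: total = 105+24 = 129
i=5,p=0: total = 129+0 = 129
i=5,p=1: total = 129+5 = 134
i=5,p=2: total = 134+10 = 144
i=5,p=3: total = 144+15 = 159
i=5,p=4: total = 159+20 = 179
i=5,p=5: total = 179+25 = 204
i=5,p=6: total = 204+30 = 234
i=5,p=7: total = 234+35 = 269

269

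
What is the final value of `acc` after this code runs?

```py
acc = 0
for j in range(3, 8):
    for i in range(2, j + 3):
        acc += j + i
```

j=3,i=2: acc = 0+5 = 5
j=3,i=3: acc = 5+6 = 11
j=3,i=4: acc = 11+7 = 18
j=3,i=5: acc = 18+8 = 26
j=4,i=2: acc = 26+6 = 32
j=4,i=3: acc = 32+7 = 39
j=4,i=4: acc = 39+8 = 47
j=4,i=5: acc = 47+9 = 56
j=4,i=6: acc = 56+10 = 66
j=5,i=2: acc = 66+7 = 73
j=5,i=3: acc = 73+8 = 81
j=5,i=4: acc = 81+9 = 90
j=5,i=5: acc = 90+10 = 100
j=5,i=6: acc = 100+11 = 111
j=5,i=7: acc = 111+12 = 123
j=6,i=2: acc = 123+8 = 131
j=6,i=3: acc = 131+9 = 140
j=6,i=4: acc = 140+10 = 150
j=6,i=5: acc = 150+11 = 161
j=6,i=6: acc = 161+12 = 173
j=6,i=7: acc = 173+13 = 186
j=6,i=8: acc = 186+14 = 200
j=7,i=2: acc = 200+9 = 209
j=7,i=3: acc = 209+10 = 219
j=7,i=4: acc = 219+11 = 230
j=7,i=5: acc = 230+12 = 242
j=7,i=6: acc = 242+13 = 255
j=7,i=7: acc = 255+14 = 269
j=7,i=8: acc = 269+15 = 284
j=7,i=9: acc = 284+16 = 300

300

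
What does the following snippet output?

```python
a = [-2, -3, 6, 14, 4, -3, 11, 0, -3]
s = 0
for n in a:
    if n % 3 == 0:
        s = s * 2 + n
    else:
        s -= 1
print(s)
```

-67

n=-2: not %3==0, s = 0-1 = -1
n=-3: %3==0, s = (-1)*2+(-3) = -5
n=6: %3==0, s = (-5)*2+6 = -4
n=14: not %3==0, s = (-4)-1 = -5
n=4: not %3==0, s = (-5)-1 = -6
n=-3: %3==0, s = (-6)*2+(-3) = -15
n=11: not %3==0, s = (-15)-1 = -16
n=0: %3==0, s = (-16)*2+0 = -32
n=-3: %3==0, s = (-32)*2+(-3) = -67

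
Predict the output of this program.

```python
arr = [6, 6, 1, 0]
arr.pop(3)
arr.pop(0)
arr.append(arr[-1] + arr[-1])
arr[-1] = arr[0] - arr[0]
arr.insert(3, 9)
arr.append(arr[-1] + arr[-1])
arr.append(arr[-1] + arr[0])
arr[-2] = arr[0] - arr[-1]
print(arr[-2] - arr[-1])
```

pop(3) removes 0 → [6, 6, 1]
pop(0) removes 6 → [6, 1]
append arr[-1]+arr[-1] = 1+1 = 2 → [6, 1, 2]
arr[-1] = arr[0]-arr[0] = 6-6 = 0 → [6, 1, 0]
insert 9 at 3 → [6, 1, 0, 9]
append arr[-1]+arr[-1] = 9+9 = 18 → [6, 1, 0, 9, 18]
append arr[-1]+arr[0] = 18+6 = 24 → [6, 1, 0, 9, 18, 24]
arr[-2] = arr[0]-arr[-1] = 6-24 = -18 → [6, 1, 0, 9, -18, 24]
arr[-2]-arr[-1] = (-18)-24 = -42

-42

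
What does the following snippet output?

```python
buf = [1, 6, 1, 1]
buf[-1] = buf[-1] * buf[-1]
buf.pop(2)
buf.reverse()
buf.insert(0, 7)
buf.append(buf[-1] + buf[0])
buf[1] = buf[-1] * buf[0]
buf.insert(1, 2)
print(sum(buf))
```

buf[-1] = buf[-1]*buf[-1] = 1*1 = 1 → [1, 6, 1, 1]
pop(2) removes 1 → [1, 6, 1]
reverse → [1, 6, 1]
insert 7 at 0 → [7, 1, 6, 1]
append buf[-1]+buf[0] = 1+7 = 8 → [7, 1, 6, 1, 8]
buf[1] = buf[-1]*buf[0] = 8*7 = 56 → [7, 56, 6, 1, 8]
insert 2 at 1 → [7, 2, 56, 6, 1, 8]
sum = 80

80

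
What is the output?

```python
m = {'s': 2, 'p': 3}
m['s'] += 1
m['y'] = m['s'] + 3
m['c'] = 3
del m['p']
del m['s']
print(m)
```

m['s'] = 2+1 = 3 → {'s': 3, 'p': 3}
m['y'] = m['s']+3 = 6 → {'s': 3, 'p': 3, 'y': 6}
m['c'] = 3 → {'s': 3, 'p': 3, 'y': 6, 'c': 3}
del 'p' → {'s': 3, 'y': 6, 'c': 3}
del 's' → {'y': 6, 'c': 3}

{'y': 6, 'c': 3}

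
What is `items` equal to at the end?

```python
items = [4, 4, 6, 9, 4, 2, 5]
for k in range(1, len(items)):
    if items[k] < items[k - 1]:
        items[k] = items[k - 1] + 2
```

[4, 4, 6, 9, 11, 13, 15]

k=1: 4>=4, unchanged → [4, 4, 6, 9, 4, 2, 5]
k=2: 6>=4, unchanged → [4, 4, 6, 9, 4, 2, 5]
k=3: 9>=6, unchanged → [4, 4, 6, 9, 4, 2, 5]
k=4: 4<9, items[4] = 9+2 = 11 → [4, 4, 6, 9, 11, 2, 5]
k=5: 2<11, items[5] = 11+2 = 13 → [4, 4, 6, 9, 11, 13, 5]
k=6: 5<13, items[6] = 13+2 = 15 → [4, 4, 6, 9, 11, 13, 15]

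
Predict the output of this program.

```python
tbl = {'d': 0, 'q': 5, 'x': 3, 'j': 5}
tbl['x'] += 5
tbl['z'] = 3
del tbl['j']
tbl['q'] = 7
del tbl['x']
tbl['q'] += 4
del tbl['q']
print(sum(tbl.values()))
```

3

tbl['x'] = 3+5 = 8 → {'d': 0, 'q': 5, 'x': 8, 'j': 5}
tbl['z'] = 3 → {'d': 0, 'q': 5, 'x': 8, 'j': 5, 'z': 3}
del 'j' → {'d': 0, 'q': 5, 'x': 8, 'z': 3}
tbl['q'] = 7 → {'d': 0, 'q': 7, 'x': 8, 'z': 3}
del 'x' → {'d': 0, 'q': 7, 'z': 3}
tbl['q'] = 7+4 = 11 → {'d': 0, 'q': 11, 'z': 3}
del 'q' → {'d': 0, 'z': 3}
sum of values = 3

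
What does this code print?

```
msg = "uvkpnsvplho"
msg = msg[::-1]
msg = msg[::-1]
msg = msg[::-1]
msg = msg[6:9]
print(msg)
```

reverse → 'ohlpvsnpkvu'
reverse → 'uvkpnsvplho'
reverse → 'ohlpvsnpkvu'
slice [6:9] → 'npk'

npk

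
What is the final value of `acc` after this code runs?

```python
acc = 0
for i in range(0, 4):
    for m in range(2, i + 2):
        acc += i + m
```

i=1,m=2: acc = 0+3 = 3
i=2,m=2: acc = 3+4 = 7
i=2,m=3: acc = 7+5 = 12
i=3,m=2: acc = 12+5 = 17
i=3,m=3: acc = 17+6 = 23
i=3,m=4: acc = 23+7 = 30

30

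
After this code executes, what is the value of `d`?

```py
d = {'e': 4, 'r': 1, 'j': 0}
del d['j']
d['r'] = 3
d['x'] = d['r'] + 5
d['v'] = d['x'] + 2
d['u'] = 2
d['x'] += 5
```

{'e': 4, 'r': 3, 'x': 13, 'v': 10, 'u': 2}

del 'j' → {'e': 4, 'r': 1}
d['r'] = 3 → {'e': 4, 'r': 3}
d['x'] = d['r']+5 = 8 → {'e': 4, 'r': 3, 'x': 8}
d['v'] = d['x']+2 = 10 → {'e': 4, 'r': 3, 'x': 8, 'v': 10}
d['u'] = 2 → {'e': 4, 'r': 3, 'x': 8, 'v': 10, 'u': 2}
d['x'] = 8+5 = 13 → {'e': 4, 'r': 3, 'x': 13, 'v': 10, 'u': 2}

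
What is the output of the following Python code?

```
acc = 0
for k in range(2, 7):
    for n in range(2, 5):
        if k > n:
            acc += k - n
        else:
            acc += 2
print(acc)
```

k=2,n=2: not 2>2, acc = 0+2 = 2
k=2,n=3: not 2>3, acc = 2+2 = 4
k=2,n=4: not 2>4, acc = 4+2 = 6
k=3,n=2: 3>2, acc = 6+1 = 7
k=3,n=3: not 3>3, acc = 7+2 = 9
k=3,n=4: not 3>4, acc = 9+2 = 11
k=4,n=2: 4>2, acc = 11+2 = 13
k=4,n=3: 4>3, acc = 13+1 = 14
k=4,n=4: not 4>4, acc = 14+2 = 16
k=5,n=2: 5>2, acc = 16+3 = 19
k=5,n=3: 5>3, acc = 19+2 = 21
k=5,n=4: 5>4, acc = 21+1 = 22
k=6,n=2: 6>2, acc = 22+4 = 26
k=6,n=3: 6>3, acc = 26+3 = 29
k=6,n=4: 6>4, acc = 29+2 = 31

31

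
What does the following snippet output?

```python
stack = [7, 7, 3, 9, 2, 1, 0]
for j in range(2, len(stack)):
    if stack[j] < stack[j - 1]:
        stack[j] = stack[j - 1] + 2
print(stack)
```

[7, 7, 9, 9, 11, 13, 15]

j=2: 3<7, stack[2] = 7+2 = 9 → [7, 7, 9, 9, 2, 1, 0]
j=3: 9>=9, unchanged → [7, 7, 9, 9, 2, 1, 0]
j=4: 2<9, stack[4] = 9+2 = 11 → [7, 7, 9, 9, 11, 1, 0]
j=5: 1<11, stack[5] = 11+2 = 13 → [7, 7, 9, 9, 11, 13, 0]
j=6: 0<13, stack[6] = 13+2 = 15 → [7, 7, 9, 9, 11, 13, 15]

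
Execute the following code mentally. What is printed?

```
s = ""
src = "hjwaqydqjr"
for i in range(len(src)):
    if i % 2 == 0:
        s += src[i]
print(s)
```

hwqdj

i=0: add 'h' → 'h'
i=1: skip
i=2: add 'w' → 'hw'
i=3: skip
i=4: add 'q' → 'hwq'
i=5: skip
i=6: add 'd' → 'hwqd'
i=7: skip
i=8: add 'j' → 'hwqdj'
i=9: skip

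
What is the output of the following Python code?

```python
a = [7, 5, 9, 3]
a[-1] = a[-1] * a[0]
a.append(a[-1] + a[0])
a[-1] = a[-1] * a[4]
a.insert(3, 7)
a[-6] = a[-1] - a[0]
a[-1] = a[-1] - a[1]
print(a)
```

[777, 5, 9, 7, 21, 779]

a[-1] = a[-1]*a[0] = 3*7 = 21 → [7, 5, 9, 21]
append a[-1]+a[0] = 21+7 = 28 → [7, 5, 9, 21, 28]
a[-1] = a[-1]*a[4] = 28*28 = 784 → [7, 5, 9, 21, 784]
insert 7 at 3 → [7, 5, 9, 7, 21, 784]
a[-6] = a[-1]-a[0] = 784-7 = 777 → [777, 5, 9, 7, 21, 784]
a[-1] = a[-1]-a[1] = 784-5 = 779 → [777, 5, 9, 7, 21, 779]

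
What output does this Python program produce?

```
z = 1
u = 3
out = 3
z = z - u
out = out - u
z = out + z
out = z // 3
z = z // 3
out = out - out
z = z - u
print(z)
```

z = 1-3 = -2
out = 3-3 = 0
z = 0+(-2) = -2
out = (-2)//3 = -1
z = (-2)//3 = -1
out = (-1)-(-1) = 0
z = (-1)-3 = -4

-4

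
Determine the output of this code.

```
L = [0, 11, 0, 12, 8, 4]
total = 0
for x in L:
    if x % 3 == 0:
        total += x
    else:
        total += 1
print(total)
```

x=0: %3==0, total = 0+0 = 0
x=11: not %3==0, total = 0+1 = 1
x=0: %3==0, total = 1+0 = 1
x=12: %3==0, total = 1+12 = 13
x=8: not %3==0, total = 13+1 = 14
x=4: not %3==0, total = 14+1 = 15

15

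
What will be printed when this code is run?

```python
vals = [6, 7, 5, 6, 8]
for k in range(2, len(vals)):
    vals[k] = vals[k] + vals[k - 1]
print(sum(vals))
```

k=2: vals[2] = 5+7 = 12 → [6, 7, 12, 6, 8]
k=3: vals[3] = 6+12 = 18 → [6, 7, 12, 18, 8]
k=4: vals[4] = 8+18 = 26 → [6, 7, 12, 18, 26]
sum = 69

69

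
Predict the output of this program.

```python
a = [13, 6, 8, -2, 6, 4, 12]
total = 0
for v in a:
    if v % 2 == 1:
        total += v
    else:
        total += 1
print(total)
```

v=13: odd, total = 0+13 = 13
v=6: not odd, total = 13+1 = 14
v=8: not odd, total = 14+1 = 15
v=-2: not odd, total = 15+1 = 16
v=6: not odd, total = 16+1 = 17
v=4: not odd, total = 17+1 = 18
v=12: not odd, total = 18+1 = 19

19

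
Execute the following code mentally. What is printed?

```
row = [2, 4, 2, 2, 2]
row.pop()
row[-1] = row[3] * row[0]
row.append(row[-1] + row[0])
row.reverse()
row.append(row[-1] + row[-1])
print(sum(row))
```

22

pop() removes 2 → [2, 4, 2, 2]
row[-1] = row[3]*row[0] = 2*2 = 4 → [2, 4, 2, 4]
append row[-1]+row[0] = 4+2 = 6 → [2, 4, 2, 4, 6]
reverse → [6, 4, 2, 4, 2]
append row[-1]+row[-1] = 2+2 = 4 → [6, 4, 2, 4, 2, 4]
sum = 22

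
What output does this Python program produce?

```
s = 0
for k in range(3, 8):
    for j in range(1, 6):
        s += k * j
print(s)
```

k=3,j=1: s = 0+3 = 3
k=3,j=2: s = 3+6 = 9
k=3,j=3: s = 9+9 = 18
k=3,j=4: s = 18+12 = 30
k=3,j=5: s = 30+15 = 45
k=4,j=1: s = 45+4 = 49
k=4,j=2: s = 49+8 = 57
k=4,j=3: s = 57+12 = 69
k=4,j=4: s = 69+16 = 85
k=4,j=5: s = 85+20 = 105
k=5,j=1: s = 105+5 = 110
k=5,j=2: s = 110+10 = 120
k=5,j=3: s = 120+15 = 135
k=5,j=4: s = 135+20 = 155
k=5,j=5: s = 155+25 = 180
k=6,j=1: s = 180+6 = 186
k=6,j=2: s = 186+12 = 198
k=6,j=3: s = 198+18 = 216
k=6,j=4: s = 216+24 = 240
k=6,j=5: s = 240+30 = 270
k=7,j=1: s = 270+7 = 277
k=7,j=2: s = 277+14 = 291
k=7,j=3: s = 291+21 = 312
k=7,j=4: s = 312+28 = 340
k=7,j=5: s = 340+35 = 375

375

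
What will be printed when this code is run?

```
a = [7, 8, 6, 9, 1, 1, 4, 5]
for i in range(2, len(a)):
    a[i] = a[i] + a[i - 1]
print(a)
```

[7, 8, 14, 23, 24, 25, 29, 34]

i=2: a[2] = 6+8 = 14 → [7, 8, 14, 9, 1, 1, 4, 5]
i=3: a[3] = 9+14 = 23 → [7, 8, 14, 23, 1, 1, 4, 5]
i=4: a[4] = 1+23 = 24 → [7, 8, 14, 23, 24, 1, 4, 5]
i=5: a[5] = 1+24 = 25 → [7, 8, 14, 23, 24, 25, 4, 5]
i=6: a[6] = 4+25 = 29 → [7, 8, 14, 23, 24, 25, 29, 5]
i=7: a[7] = 5+29 = 34 → [7, 8, 14, 23, 24, 25, 29, 34]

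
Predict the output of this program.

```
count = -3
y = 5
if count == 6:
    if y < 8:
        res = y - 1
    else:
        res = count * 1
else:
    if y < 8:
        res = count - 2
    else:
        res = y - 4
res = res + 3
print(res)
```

-2

count=-3, y=5
count == 6 is False; y < 8 is True
→ res = count - 2 = -5
res = (-5)+3 = -2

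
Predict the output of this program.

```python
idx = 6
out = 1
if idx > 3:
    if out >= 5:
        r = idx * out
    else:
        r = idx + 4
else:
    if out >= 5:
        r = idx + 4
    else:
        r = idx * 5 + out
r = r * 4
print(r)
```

40

idx=6, out=1
idx > 3 is True; out >= 5 is False
→ r = idx + 4 = 10
r = 10*4 = 40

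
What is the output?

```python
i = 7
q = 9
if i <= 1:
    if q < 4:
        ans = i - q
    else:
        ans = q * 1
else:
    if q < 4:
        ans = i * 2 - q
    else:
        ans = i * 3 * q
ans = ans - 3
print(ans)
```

i=7, q=9
i <= 1 is False; q < 4 is False
→ ans = i * 3 * q = 189
ans = 189-3 = 186

186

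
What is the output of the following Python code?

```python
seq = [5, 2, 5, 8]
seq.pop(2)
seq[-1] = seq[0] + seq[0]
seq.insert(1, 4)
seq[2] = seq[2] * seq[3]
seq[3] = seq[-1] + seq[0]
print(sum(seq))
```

44

pop(2) removes 5 → [5, 2, 8]
seq[-1] = seq[0]+seq[0] = 5+5 = 10 → [5, 2, 10]
insert 4 at 1 → [5, 4, 2, 10]
seq[2] = seq[2]*seq[3] = 2*10 = 20 → [5, 4, 20, 10]
seq[3] = seq[-1]+seq[0] = 10+5 = 15 → [5, 4, 20, 15]
sum = 44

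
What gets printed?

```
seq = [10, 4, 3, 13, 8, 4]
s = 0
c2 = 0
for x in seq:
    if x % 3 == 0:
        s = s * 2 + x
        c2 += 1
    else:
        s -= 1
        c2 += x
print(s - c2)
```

x=10: not %3==0, s = 0-1 = -1; c2=10
x=4: not %3==0, s = (-1)-1 = -2; c2=14
x=3: %3==0, s = (-2)*2+3 = -1; c2=15
x=13: not %3==0, s = (-1)-1 = -2; c2=28
x=8: not %3==0, s = (-2)-1 = -3; c2=36
x=4: not %3==0, s = (-3)-1 = -4; c2=40
s-c2 = (-4)-40 = -44

-44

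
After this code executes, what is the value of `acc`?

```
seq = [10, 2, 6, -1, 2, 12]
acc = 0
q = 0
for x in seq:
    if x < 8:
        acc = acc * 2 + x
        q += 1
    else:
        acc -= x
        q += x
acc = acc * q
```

-3432

x=10: not <8, acc = 0-10 = -10; q=10
x=2: <8, acc = (-10)*2+2 = -18; q=11
x=6: <8, acc = (-18)*2+6 = -30; q=12
x=-1: <8, acc = (-30)*2+(-1) = -61; q=13
x=2: <8, acc = (-61)*2+2 = -120; q=14
x=12: not <8, acc = (-120)-12 = -132; q=26
acc*q = (-132)*26 = -3432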